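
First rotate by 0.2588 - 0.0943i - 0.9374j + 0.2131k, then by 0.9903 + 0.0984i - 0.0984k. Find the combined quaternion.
0.2865 - 0.1602i - 0.94j + 0.0933k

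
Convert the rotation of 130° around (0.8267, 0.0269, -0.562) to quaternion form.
0.4226 + 0.7492i + 0.0244j - 0.5093k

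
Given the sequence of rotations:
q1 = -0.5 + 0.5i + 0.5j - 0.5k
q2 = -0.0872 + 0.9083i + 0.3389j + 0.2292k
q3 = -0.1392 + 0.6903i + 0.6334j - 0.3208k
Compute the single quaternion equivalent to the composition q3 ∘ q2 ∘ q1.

q2 · q1 = -0.4654 - 0.7818i + 0.3557j + 0.2137k
q3 · q2 · q1 = 0.4477 + 0.037i - 0.241j + 0.8603k
0.4477 + 0.037i - 0.241j + 0.8603k


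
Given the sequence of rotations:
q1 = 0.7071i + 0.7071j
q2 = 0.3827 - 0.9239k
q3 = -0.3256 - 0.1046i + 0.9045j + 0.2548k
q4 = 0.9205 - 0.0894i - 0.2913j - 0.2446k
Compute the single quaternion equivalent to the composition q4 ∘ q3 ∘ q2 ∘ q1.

q2 · q1 = 0.9239i - 0.3827j
q3 · q2 · q1 = 0.4428 - 0.2033i + 0.36j - 0.7956k
q4 · q3 · q2 · q1 = 0.2997 + 0.0931i + 0.181j - 0.9321k
0.2997 + 0.0931i + 0.181j - 0.9321k


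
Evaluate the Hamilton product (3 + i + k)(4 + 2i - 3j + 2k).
8 + 13i - 9j + 7k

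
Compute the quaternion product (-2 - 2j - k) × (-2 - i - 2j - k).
-1 + 2i + 9j + 2k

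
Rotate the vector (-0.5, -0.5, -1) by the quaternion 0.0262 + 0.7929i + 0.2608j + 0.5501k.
(-1.208, -0.035, -0.2)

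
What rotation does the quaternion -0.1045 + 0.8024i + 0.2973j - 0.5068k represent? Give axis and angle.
axis = (0.8068, 0.2989, -0.5096), θ = 192°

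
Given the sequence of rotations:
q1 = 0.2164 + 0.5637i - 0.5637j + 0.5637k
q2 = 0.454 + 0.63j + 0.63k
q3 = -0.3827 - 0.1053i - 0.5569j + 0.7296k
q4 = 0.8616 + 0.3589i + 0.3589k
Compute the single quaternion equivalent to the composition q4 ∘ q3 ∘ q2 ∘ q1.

q2 · q1 = 0.0982 + 0.9662i + 0.2355j + 0.0371k
q3 · q2 · q1 = 0.1682 - 0.5726i + 0.564j + 0.5707k
q4 · q3 · q2 · q1 = 0.1456 - 0.6354i + 0.0756j + 0.7545k
0.1456 - 0.6354i + 0.0756j + 0.7545k


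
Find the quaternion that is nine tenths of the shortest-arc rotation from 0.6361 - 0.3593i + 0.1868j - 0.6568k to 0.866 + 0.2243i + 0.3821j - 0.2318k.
0.8671 + 0.1661i + 0.3721j - 0.2864k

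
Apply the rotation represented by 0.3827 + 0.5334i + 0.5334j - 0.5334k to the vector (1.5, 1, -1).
(0.931, 1.08, -1.489)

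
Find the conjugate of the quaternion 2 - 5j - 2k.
2 + 5j + 2k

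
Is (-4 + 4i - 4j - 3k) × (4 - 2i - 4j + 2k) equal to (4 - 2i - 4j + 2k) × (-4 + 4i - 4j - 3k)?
No: pq = -18 + 4i - 2j - 44k ≠ -18 + 44i + 2j + 4k = qp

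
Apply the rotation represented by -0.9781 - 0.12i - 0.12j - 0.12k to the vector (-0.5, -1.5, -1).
(-0.426, -1.339, -1.235)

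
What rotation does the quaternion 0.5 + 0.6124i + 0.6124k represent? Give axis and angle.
axis = (√2/2, 0, √2/2), θ = 2π/3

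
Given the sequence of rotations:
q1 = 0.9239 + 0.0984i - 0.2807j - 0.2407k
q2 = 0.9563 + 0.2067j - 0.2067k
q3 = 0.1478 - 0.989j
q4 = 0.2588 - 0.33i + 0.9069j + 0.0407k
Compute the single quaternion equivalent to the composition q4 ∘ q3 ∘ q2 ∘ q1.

q2 · q1 = 0.8918 - 0.0137i - 0.0978j - 0.4415k
q3 · q2 · q1 = 0.0351 + 0.4346i - 0.8964j - 0.0788k
q4 · q3 · q2 · q1 = 0.9687 + 0.0659i - 0.2085j - 0.1173k
0.9687 + 0.0659i - 0.2085j - 0.1173k


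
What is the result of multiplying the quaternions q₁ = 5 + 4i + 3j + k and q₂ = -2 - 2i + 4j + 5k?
-19 - 7i - 8j + 45k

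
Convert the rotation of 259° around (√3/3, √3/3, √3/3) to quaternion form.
-0.6361 + 0.4455i + 0.4455j + 0.4455k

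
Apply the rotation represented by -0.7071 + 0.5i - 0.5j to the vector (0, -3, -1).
(0.793, -2.207, 2.121)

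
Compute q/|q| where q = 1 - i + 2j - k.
0.378 - 0.378i + 0.7559j - 0.378k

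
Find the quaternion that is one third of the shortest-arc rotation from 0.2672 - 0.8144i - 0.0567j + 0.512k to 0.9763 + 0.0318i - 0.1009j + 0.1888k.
0.6194 - 0.6178i - 0.0866j + 0.4766k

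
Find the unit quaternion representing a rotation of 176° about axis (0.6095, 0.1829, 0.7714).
0.0349 + 0.6091i + 0.1828j + 0.7709k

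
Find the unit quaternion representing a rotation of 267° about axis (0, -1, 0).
-0.6884 - 0.7254j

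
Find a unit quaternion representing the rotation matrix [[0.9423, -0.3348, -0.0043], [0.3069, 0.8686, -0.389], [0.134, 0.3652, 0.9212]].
0.9659 + 0.1952i - 0.0358j + 0.1661k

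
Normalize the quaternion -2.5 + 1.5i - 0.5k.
-0.8452 + 0.5071i - 0.169k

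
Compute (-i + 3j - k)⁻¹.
0.0909i - 0.2727j + 0.0909k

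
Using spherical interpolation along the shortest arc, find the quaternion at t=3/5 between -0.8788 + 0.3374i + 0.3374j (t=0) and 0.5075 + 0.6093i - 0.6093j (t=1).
-0.7712 - 0.2584i + 0.5818j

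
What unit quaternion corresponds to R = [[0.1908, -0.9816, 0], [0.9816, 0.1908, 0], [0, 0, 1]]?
0.7716 + 0.6361k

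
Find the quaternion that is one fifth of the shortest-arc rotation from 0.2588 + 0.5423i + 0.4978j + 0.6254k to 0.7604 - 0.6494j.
0.0204 + 0.5001i + 0.6456j + 0.5768k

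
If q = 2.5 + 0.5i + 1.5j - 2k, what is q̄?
2.5 - 0.5i - 1.5j + 2k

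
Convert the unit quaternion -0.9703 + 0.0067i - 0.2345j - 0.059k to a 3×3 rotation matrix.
[[0.8831, -0.1176, 0.4543], [0.1114, 0.9929, 0.0407], [-0.4559, 0.0147, 0.8899]]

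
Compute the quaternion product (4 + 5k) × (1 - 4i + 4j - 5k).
29 - 36i - 4j - 15k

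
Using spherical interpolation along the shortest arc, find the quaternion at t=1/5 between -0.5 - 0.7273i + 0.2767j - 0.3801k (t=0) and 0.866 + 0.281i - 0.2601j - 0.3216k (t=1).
-0.6238 - 0.6806i + 0.2944j - 0.2471k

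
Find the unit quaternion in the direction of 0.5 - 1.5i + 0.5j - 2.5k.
0.1667 - 0.5i + 0.1667j - 0.8333k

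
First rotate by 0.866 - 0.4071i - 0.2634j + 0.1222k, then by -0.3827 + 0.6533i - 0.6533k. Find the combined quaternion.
0.0144 + 0.5495i + 0.2869j - 0.7846k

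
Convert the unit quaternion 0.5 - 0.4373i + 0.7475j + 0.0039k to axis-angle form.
axis = (-0.5049, 0.8631, 0.0045), θ = 2π/3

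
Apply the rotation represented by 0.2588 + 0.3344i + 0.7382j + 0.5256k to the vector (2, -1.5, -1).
(-2.351, 0.593, -1.171)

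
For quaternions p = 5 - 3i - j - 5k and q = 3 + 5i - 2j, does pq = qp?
No: pq = 28 + 6i - 38j - 4k ≠ 28 + 26i + 12j - 26k = qp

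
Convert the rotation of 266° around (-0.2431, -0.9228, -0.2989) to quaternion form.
-0.682 - 0.1778i - 0.6749j - 0.2186k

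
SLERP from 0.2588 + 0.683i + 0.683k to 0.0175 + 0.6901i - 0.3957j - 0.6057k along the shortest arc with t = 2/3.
0.1398 + 0.9138i - 0.3348j - 0.1827k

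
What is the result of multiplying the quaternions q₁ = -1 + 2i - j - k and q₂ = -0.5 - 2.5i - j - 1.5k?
3 + 2i + 7j - 2.5k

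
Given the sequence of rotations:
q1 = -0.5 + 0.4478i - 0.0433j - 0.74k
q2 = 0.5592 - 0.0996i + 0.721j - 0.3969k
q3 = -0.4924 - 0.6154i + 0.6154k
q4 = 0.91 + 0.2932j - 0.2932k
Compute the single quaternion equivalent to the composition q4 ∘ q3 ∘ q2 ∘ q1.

q2 · q1 = -0.4975 - 0.2505i - 0.6361j - 0.5339k
q3 · q2 · q1 = 0.4194 + 0.821i - 0.1695j + 0.3482k
q4 · q3 · q2 · q1 = 0.5334 + 0.7995i - 0.272j - 0.0468k
0.5334 + 0.7995i - 0.272j - 0.0468k


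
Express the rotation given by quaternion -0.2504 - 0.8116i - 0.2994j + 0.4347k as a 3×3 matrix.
[[0.4428, 0.7037, -0.5557], [0.2683, -0.6953, -0.6667], [-0.8555, 0.1462, -0.4967]]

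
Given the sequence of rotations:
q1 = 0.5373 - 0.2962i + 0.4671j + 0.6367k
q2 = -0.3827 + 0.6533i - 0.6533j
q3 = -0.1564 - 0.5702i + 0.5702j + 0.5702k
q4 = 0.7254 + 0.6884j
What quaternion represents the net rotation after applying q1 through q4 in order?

q2 · q1 = 0.293 + 0.0484i - 0.9457j - 0.132k
q3 · q2 · q1 = 0.5963 + 0.2893i + 0.2673j + 0.6994k
q4 · q3 · q2 · q1 = 0.2485 + 0.6913i + 0.6044j + 0.3082k
0.2485 + 0.6913i + 0.6044j + 0.3082k


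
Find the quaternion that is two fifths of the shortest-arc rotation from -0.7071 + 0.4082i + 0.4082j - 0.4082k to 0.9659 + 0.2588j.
-0.9108 + 0.2711i + 0.1529j - 0.2711k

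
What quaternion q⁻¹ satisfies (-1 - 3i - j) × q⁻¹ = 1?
-0.0909 + 0.2727i + 0.0909j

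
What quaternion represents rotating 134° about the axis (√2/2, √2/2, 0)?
0.3907 + 0.6509i + 0.6509j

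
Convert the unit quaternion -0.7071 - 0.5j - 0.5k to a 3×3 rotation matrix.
[[0, -0.7071, 0.7071], [0.7071, 0.5, 0.5], [-0.7071, 0.5, 0.5]]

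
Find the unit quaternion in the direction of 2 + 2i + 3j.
0.4851 + 0.4851i + 0.7276j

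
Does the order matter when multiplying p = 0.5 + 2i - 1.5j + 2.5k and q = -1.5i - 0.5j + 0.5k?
Yes: pq = 1 - 0.25i - 5j - 3k ≠ 1 - 1.25i + 4.5j + 3.5k = qp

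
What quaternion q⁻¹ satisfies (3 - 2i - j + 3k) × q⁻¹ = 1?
0.1304 + 0.087i + 0.0435j - 0.1304k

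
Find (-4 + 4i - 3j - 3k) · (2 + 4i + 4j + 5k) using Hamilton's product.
3 - 11i - 54j + 2k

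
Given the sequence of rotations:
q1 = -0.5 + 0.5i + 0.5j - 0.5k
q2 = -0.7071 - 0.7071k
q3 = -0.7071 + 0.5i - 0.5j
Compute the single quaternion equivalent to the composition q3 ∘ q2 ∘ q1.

q2 · q1 = -0.7071j + 0.7071k
q3 · q2 · q1 = -0.3535 - 0.3535i + 0.1464j - 0.8535k
-0.3535 - 0.3535i + 0.1464j - 0.8535k


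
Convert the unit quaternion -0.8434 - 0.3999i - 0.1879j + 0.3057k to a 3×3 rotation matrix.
[[0.7425, 0.6659, 0.0725], [-0.3654, 0.4933, -0.7894], [-0.5614, 0.5597, 0.6095]]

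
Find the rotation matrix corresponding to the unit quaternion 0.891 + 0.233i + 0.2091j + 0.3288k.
[[0.6963, -0.4885, 0.5258], [0.6834, 0.6752, -0.2777], [-0.2194, 0.5527, 0.804]]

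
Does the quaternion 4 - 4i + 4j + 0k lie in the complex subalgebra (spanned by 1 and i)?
No. The quaternion 4 - 4i + 4j has j-coefficient y = 4 and k-coefficient z = 0, not both zero, so it does not lie in the complex subalgebra spanned by 1 and i.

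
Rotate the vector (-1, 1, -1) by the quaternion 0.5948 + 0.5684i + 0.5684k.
(-1.676, -0.292, -0.324)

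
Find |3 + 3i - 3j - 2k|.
√31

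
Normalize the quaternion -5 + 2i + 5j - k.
-0.6742 + 0.2697i + 0.6742j - 0.1348k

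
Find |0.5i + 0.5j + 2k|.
2.121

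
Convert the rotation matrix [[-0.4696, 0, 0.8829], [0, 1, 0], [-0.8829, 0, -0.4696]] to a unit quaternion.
0.515 + 0.8572j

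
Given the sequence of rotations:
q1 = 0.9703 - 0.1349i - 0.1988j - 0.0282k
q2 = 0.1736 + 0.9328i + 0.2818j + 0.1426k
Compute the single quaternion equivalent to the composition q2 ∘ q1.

q2 · q1 = 0.3543 + 0.9021i + 0.246j - 0.014k
0.3543 + 0.9021i + 0.246j - 0.014k


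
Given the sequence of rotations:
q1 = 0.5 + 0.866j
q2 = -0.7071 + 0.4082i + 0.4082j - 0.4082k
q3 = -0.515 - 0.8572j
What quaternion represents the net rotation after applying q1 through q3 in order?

q2 · q1 = -0.7071 + 0.5576i - 0.4082j + 0.1494k
q3 · q2 · q1 = 0.0142 - 0.4152i + 0.8163j + 0.401k
0.0142 - 0.4152i + 0.8163j + 0.401k


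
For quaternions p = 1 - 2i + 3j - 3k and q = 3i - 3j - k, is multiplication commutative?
No: pq = 12 - 9i - 14j - 4k ≠ 12 + 15i + 8j + 2k = qp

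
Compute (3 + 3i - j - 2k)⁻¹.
0.1304 - 0.1304i + 0.0435j + 0.087k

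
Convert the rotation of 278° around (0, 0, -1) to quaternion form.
-0.7547 - 0.6561k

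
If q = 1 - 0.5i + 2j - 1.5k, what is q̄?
1 + 0.5i - 2j + 1.5k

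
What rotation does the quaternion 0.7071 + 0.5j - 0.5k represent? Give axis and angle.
axis = (0, √2/2, -√2/2), θ = π/2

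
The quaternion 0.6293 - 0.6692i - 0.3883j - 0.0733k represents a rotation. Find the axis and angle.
axis = (-0.8611, -0.4996, -0.0943), θ = 102°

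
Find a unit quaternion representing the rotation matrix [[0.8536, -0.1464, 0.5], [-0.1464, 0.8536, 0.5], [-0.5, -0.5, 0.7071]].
0.9239 - 0.2706i + 0.2706j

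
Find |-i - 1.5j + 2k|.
2.693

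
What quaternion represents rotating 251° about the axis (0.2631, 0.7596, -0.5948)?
-0.5807 + 0.2142i + 0.6184j - 0.4842k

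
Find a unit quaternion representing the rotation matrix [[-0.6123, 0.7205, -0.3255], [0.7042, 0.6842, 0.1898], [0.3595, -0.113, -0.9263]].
-0.1908 + 0.3968i + 0.8976j + 0.0214k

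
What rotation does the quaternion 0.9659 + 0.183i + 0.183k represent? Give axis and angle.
axis = (√2/2, 0, √2/2), θ = π/6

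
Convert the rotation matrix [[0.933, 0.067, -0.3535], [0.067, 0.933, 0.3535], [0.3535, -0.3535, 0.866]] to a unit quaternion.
0.9659 - 0.183i - 0.183j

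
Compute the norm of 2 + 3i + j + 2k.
√18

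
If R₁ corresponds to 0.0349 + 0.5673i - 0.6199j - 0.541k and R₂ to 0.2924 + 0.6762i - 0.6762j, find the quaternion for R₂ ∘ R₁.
-0.7926 + 0.5553i + 0.161j - 0.1938k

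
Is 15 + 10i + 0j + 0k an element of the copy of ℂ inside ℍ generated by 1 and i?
Yes. The quaternion 15 + 10i has j- and k-coefficients y = z = 0, so it lies in the complex subalgebra spanned by 1 and i.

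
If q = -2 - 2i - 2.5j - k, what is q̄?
-2 + 2i + 2.5j + k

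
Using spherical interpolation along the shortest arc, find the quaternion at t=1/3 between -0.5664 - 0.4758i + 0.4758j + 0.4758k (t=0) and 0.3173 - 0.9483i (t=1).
-0.3095 - 0.7884i + 0.3759j + 0.3759k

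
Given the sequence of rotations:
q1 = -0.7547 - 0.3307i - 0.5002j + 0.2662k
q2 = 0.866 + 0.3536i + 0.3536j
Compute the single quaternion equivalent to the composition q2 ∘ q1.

q2 · q1 = -0.3598 - 0.4591i - 0.7942j + 0.1706k
-0.3598 - 0.4591i - 0.7942j + 0.1706k


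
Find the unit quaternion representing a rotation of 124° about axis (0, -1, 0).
0.4695 - 0.8829j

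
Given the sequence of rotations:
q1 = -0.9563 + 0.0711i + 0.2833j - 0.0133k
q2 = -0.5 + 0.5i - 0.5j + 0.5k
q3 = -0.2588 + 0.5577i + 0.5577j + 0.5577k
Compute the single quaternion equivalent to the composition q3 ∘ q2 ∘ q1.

q2 · q1 = 0.5909 - 0.6487i + 0.3787j - 0.2943k
q3 · q2 · q1 = 0.1618 + 0.1221i + 0.0339j + 0.9787k
0.1618 + 0.1221i + 0.0339j + 0.9787k


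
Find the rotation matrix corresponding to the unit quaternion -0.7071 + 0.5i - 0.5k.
[[0.5, -0.7071, -0.5], [0.7071, 0, 0.7071], [-0.5, -0.7071, 0.5]]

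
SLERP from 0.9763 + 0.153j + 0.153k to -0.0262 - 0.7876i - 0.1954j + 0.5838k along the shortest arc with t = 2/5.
0.7634 - 0.4545i + 0.0092j + 0.4589k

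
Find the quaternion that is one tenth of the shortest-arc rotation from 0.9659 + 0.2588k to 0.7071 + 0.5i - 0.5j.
0.968 + 0.056i - 0.056j + 0.2381k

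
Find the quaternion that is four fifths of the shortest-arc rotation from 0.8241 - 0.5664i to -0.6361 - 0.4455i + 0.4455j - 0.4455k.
0.7882 + 0.2476i - 0.3984j + 0.3984k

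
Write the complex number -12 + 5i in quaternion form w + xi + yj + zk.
-12 + 5i + 0j + 0k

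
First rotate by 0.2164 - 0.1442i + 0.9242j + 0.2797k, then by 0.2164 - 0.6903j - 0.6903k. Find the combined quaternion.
0.8779 + 0.4137i + 0.1502j - 0.1884k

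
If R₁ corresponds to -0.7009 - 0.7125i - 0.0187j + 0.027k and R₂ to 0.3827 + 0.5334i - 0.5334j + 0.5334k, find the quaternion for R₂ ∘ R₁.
0.0874 - 0.651i - 0.0277j - 0.7535k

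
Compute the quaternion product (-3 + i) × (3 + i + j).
-10 - 3j + k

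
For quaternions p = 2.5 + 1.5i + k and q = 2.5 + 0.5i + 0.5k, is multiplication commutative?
No: pq = 5 + 5i - 0.25j + 3.75k ≠ 5 + 5i + 0.25j + 3.75k = qp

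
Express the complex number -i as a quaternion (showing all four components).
0 - i + 0j + 0k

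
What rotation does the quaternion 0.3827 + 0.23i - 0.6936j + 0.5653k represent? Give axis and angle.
axis = (0.249, -0.7508, 0.6119), θ = 3π/4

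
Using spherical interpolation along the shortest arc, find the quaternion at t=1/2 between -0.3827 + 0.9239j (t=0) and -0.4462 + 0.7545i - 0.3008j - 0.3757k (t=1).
0.0427 - 0.507i + 0.823j + 0.2525k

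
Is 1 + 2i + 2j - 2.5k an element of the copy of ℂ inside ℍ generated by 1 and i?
No. The quaternion 1 + 2i + 2j - 2.5k has j-coefficient y = 2 and k-coefficient z = -2.5, not both zero, so it does not lie in the complex subalgebra spanned by 1 and i.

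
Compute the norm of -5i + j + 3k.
√35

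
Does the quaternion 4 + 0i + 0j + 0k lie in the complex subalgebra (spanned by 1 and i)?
Yes. The quaternion 4 has j- and k-coefficients y = z = 0, so it lies in the complex subalgebra spanned by 1 and i.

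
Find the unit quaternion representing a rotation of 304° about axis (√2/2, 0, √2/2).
-0.8829 + 0.332i + 0.332k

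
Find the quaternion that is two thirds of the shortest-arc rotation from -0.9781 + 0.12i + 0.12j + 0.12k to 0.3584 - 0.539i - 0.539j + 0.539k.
-0.6716 + 0.458i + 0.458j - 0.3599k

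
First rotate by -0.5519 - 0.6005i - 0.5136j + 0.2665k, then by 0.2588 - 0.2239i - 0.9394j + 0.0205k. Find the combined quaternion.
-0.7652 - 0.2717i + 0.4329j - 0.3915k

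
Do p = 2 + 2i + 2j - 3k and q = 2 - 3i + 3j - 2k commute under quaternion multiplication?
No: pq = -2 + 3i + 23j + 2k ≠ -2 - 7i - 3j - 22k = qp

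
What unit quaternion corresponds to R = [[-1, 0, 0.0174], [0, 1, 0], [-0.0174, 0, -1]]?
0.0087 + j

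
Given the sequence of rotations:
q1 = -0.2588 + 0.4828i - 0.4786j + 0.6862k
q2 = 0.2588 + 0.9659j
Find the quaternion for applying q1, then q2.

q2 · q1 = 0.3953 + 0.7877i - 0.3738j - 0.2887k
0.3953 + 0.7877i - 0.3738j - 0.2887k


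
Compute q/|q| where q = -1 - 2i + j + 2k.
-0.3162 - 0.6325i + 0.3162j + 0.6325k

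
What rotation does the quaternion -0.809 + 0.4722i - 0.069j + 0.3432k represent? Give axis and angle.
axis = (0.8033, -0.1174, 0.5839), θ = 288°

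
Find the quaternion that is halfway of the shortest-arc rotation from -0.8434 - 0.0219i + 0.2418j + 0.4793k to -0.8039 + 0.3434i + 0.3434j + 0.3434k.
-0.841 + 0.1641i + 0.2988j + 0.42k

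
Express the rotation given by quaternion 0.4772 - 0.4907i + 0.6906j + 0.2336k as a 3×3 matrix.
[[-0.063, -0.9007, 0.4299], [-0.4548, 0.4093, 0.791], [-0.8884, -0.1457, -0.4354]]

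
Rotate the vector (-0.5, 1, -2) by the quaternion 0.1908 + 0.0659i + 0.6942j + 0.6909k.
(-0.425, -2.009, 1.016)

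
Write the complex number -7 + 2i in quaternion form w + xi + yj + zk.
-7 + 2i + 0j + 0k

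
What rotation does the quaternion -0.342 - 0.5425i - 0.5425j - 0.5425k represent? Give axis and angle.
axis = (-√3/3, -√3/3, -√3/3), θ = 220°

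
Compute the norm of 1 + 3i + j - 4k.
√27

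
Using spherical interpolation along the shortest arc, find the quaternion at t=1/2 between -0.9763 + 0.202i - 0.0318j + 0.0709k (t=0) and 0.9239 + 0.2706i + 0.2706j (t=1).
-0.9863 - 0.0356i - 0.157j + 0.0368k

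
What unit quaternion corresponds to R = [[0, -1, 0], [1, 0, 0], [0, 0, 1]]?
0.7071 + 0.7071k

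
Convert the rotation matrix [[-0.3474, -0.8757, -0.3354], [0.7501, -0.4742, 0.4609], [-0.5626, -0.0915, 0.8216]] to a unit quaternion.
0.5 - 0.2762i + 0.1136j + 0.8129k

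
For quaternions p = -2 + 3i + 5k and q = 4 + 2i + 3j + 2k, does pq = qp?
No: pq = -24 - 7i - 2j + 25k ≠ -24 + 23i - 10j + 7k = qp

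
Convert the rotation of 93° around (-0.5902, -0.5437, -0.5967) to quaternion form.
0.6884 - 0.4281i - 0.3944j - 0.4328k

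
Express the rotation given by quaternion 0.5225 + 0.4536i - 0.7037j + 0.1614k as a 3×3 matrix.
[[-0.0425, -0.8071, -0.5889], [-0.4697, 0.5364, -0.7012], [0.8818, 0.2469, -0.4019]]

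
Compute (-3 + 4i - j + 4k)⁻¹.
-0.0714 - 0.0952i + 0.0238j - 0.0952k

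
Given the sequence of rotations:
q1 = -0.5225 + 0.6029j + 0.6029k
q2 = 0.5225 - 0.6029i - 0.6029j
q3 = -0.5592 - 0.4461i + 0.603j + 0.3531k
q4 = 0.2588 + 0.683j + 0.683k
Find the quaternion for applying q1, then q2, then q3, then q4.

q2 · q1 = 0.0905 - 0.0485i + 0.9935j - 0.0485k
q3 · q2 · q1 = -0.6542 - 0.3933i - 0.5398j - 0.3549k
q4 · q3 · q2 · q1 = 0.4418 + 0.0245i - 0.8551j - 0.27k
0.4418 + 0.0245i - 0.8551j - 0.27k


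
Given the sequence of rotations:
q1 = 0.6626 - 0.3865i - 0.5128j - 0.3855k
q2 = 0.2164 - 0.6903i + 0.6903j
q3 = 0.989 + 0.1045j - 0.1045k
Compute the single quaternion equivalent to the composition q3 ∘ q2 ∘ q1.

q2 · q1 = 0.2306 - 0.8071i + 0.0803j + 0.5374k
q3 · q2 · q1 = 0.2758 - 0.7337i + 0.1879j + 0.5917k
0.2758 - 0.7337i + 0.1879j + 0.5917k


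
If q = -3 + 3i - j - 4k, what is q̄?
-3 - 3i + j + 4k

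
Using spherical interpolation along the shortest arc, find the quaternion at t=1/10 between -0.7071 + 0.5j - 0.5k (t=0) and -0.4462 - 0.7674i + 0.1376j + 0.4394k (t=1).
-0.747 - 0.109i + 0.5029j - 0.421k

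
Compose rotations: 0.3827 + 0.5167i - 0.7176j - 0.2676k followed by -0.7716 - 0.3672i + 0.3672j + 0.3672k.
0.2562 - 0.374i + 0.7857j + 0.4208k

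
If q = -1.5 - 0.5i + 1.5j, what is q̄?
-1.5 + 0.5i - 1.5j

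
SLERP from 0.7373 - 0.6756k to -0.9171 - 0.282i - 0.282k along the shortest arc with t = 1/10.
0.801 + 0.0342i - 0.5977k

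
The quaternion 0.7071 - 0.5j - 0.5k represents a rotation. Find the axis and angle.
axis = (0, -√2/2, -√2/2), θ = π/2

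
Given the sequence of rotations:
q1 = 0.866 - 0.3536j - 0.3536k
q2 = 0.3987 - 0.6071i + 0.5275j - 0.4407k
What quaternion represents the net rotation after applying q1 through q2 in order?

q2 · q1 = 0.376 - 0.8681i + 0.1012j - 0.308k
0.376 - 0.8681i + 0.1012j - 0.308k


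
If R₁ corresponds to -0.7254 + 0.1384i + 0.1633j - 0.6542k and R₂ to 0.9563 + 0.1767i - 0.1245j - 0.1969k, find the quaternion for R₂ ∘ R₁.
-0.8266 + 0.1178i + 0.3348j - 0.4367k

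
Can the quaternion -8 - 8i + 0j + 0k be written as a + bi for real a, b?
Yes. The quaternion -8 - 8i has j- and k-coefficients y = z = 0, so it lies in the complex subalgebra spanned by 1 and i.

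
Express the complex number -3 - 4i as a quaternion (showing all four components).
-3 - 4i + 0j + 0k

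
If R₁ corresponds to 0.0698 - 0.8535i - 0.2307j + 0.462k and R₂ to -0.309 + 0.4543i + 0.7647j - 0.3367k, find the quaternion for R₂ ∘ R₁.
0.6981 + 0.5711i + 0.2021j + 0.3816k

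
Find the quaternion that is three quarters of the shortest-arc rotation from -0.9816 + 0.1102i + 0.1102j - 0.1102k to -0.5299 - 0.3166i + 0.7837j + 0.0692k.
-0.7132 - 0.2232i + 0.6641j + 0.0237k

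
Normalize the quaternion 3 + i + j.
0.9045 + 0.3015i + 0.3015j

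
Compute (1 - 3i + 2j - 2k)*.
1 + 3i - 2j + 2k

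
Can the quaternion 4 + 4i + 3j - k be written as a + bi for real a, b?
No. The quaternion 4 + 4i + 3j - k has j-coefficient y = 3 and k-coefficient z = -1, not both zero, so it does not lie in the complex subalgebra spanned by 1 and i.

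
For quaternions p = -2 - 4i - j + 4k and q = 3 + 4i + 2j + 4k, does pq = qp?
No: pq = -4 - 32i + 25j ≠ -4 - 8i - 39j + 8k = qp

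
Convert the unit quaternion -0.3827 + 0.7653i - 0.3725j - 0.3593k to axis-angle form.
axis = (0.8284, -0.4032, -0.3889), θ = 5π/4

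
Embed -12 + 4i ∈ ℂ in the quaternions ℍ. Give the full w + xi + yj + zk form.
-12 + 4i + 0j + 0k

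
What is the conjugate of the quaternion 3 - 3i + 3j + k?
3 + 3i - 3j - k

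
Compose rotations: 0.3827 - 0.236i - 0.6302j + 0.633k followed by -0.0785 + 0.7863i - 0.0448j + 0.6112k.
-0.2596 + 0.6763i - 0.6096j - 0.3219k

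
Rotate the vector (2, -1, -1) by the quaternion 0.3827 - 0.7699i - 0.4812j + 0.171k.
(0.978, 1.563, 1.612)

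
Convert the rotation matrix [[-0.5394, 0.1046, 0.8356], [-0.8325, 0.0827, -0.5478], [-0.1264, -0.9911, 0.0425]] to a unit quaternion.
0.3827 - 0.2896i + 0.6284j - 0.6122k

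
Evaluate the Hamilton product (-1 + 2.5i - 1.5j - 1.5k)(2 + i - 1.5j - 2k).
-9.75 + 4.75i + 2j - 3.25k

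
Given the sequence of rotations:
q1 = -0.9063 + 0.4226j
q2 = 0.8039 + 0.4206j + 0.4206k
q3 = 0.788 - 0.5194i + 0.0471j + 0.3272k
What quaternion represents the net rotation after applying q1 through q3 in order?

q2 · q1 = -0.9063 - 0.1777i - 0.0415j - 0.3812k
q3 · q2 · q1 = -0.6798 + 0.3263i - 0.3315j - 0.567k
-0.6798 + 0.3263i - 0.3315j - 0.567k


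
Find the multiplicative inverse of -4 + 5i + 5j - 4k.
-0.0488 - 0.061i - 0.061j + 0.0488k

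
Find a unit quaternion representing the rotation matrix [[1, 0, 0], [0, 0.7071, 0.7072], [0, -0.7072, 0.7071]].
0.9239 - 0.3827i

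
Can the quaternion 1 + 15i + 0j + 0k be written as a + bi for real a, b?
Yes. The quaternion 1 + 15i has j- and k-coefficients y = z = 0, so it lies in the complex subalgebra spanned by 1 and i.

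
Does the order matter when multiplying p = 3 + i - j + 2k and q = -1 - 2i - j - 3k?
Yes: pq = 4 - 2i - 3j - 14k ≠ 4 - 12i - j - 8k = qp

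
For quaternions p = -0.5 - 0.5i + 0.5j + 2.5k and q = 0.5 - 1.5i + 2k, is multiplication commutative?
No: pq = -6 + 1.5i - 2.5j + k ≠ -6 - 0.5i + 3j - 0.5k = qp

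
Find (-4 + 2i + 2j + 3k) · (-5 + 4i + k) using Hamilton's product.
9 - 24i - 27k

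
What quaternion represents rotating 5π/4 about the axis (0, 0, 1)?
-0.3827 + 0.9239k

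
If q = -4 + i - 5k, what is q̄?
-4 - i + 5k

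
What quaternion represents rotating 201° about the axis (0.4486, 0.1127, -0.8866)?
-0.1822 + 0.4411i + 0.1108j - 0.8718k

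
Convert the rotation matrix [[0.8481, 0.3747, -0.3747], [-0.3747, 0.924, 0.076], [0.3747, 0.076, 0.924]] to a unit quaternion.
0.9613 - 0.1949j - 0.1949k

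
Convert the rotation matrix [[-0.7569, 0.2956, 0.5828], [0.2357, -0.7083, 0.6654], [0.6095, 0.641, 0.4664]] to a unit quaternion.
-0.0175 + 0.3482i + 0.3815j + 0.8561k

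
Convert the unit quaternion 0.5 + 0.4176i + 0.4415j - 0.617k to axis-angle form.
axis = (0.4822, 0.5098, -0.7124), θ = 2π/3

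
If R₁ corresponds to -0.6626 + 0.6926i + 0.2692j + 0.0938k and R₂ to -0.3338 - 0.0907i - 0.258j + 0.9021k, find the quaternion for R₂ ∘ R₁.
0.2688 - 0.4381i + 0.7144j - 0.4748k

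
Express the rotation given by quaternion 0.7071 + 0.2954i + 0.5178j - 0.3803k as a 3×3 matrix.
[[0.1745, 0.8437, 0.5076], [-0.2319, 0.5362, -0.8116], [-0.957, 0.0239, 0.2892]]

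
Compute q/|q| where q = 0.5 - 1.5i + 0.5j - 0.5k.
0.2887 - 0.866i + 0.2887j - 0.2887k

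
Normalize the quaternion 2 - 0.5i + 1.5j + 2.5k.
0.5601 - 0.14i + 0.4201j + 0.7001k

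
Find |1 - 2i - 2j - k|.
√10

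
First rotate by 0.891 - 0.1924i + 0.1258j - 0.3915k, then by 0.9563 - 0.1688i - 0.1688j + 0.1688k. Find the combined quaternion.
0.9069 - 0.2895i - 0.1287j - 0.2777k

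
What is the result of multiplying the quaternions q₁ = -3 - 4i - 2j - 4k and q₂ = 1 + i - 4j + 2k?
1 - 27i + 14j + 8k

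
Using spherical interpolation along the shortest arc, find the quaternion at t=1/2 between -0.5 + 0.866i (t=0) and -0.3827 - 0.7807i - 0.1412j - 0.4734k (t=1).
-0.0681 + 0.9556i + 0.0819j + 0.2747k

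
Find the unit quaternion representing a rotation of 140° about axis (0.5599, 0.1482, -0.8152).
0.342 + 0.5261i + 0.1393j - 0.766k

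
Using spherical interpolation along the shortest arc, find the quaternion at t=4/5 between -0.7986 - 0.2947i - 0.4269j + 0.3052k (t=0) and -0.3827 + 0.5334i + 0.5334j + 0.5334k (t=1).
-0.5914 + 0.4102i + 0.3713j + 0.5866k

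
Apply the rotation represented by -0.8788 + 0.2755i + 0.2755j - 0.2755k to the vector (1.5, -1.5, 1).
(0.907, 0.242, 2.149)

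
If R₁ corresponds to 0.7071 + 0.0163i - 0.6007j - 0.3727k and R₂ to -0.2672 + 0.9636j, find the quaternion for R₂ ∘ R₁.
0.3899 - 0.3635i + 0.8419j + 0.0839k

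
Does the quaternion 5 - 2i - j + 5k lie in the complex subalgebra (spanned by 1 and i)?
No. The quaternion 5 - 2i - j + 5k has j-coefficient y = -1 and k-coefficient z = 5, not both zero, so it does not lie in the complex subalgebra spanned by 1 and i.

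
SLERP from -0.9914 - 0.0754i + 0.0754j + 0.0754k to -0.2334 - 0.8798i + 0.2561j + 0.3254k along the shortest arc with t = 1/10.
-0.9704 - 0.1856i + 0.1047j + 0.1137k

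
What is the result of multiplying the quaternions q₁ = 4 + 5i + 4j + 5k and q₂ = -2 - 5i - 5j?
37 - 5i - 53j - 15k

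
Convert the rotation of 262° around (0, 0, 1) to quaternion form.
-0.6561 + 0.7547k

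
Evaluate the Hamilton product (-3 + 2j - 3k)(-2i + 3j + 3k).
3 + 21i - 3j - 5k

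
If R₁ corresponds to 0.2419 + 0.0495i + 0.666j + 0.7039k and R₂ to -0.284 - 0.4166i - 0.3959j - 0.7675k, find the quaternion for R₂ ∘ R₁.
0.7558 + 0.1176i - 0.0297j - 0.6434k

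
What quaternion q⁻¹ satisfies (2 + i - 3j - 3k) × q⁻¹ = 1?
0.087 - 0.0435i + 0.1304j + 0.1304k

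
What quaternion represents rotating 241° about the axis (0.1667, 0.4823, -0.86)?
-0.5075 + 0.1436i + 0.4156j - 0.741k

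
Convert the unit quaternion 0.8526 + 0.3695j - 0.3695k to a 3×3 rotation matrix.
[[0.4539, 0.6301, 0.6301], [-0.6301, 0.7269, -0.2731], [-0.6301, -0.2731, 0.7269]]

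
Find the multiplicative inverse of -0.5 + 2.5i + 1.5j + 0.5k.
-0.0556 - 0.2778i - 0.1667j - 0.0556k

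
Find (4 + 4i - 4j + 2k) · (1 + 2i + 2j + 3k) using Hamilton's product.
-2 - 4i - 4j + 30k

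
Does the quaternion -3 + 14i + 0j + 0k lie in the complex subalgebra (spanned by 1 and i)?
Yes. The quaternion -3 + 14i has j- and k-coefficients y = z = 0, so it lies in the complex subalgebra spanned by 1 and i.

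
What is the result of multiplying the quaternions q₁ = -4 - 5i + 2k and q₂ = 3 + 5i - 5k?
23 - 35i - 15j + 26k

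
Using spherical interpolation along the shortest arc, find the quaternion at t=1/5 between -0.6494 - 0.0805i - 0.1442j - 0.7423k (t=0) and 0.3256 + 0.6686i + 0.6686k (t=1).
-0.6063 - 0.2114i - 0.119j - 0.7573k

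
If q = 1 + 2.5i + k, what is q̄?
1 - 2.5i - k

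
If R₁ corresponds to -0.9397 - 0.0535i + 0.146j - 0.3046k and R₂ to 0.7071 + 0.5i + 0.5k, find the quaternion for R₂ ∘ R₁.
-0.4854 - 0.5807i + 0.2288j - 0.6122k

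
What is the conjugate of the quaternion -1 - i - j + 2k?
-1 + i + j - 2k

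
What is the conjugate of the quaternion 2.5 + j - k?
2.5 - j + k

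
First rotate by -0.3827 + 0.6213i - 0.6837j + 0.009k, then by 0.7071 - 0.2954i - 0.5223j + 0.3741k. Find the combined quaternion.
-0.4475 + 0.8034i - 0.0485j + 0.3897k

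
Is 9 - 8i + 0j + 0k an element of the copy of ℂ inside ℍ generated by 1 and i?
Yes. The quaternion 9 - 8i has j- and k-coefficients y = z = 0, so it lies in the complex subalgebra spanned by 1 and i.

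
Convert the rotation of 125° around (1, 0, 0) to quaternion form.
0.4617 + 0.887i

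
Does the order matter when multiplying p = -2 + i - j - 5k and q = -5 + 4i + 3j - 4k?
Yes: pq = -11 + 6i - 17j + 40k ≠ -11 - 32i + 15j + 26k = qp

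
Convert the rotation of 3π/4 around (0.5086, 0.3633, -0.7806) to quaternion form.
0.3827 + 0.4699i + 0.3356j - 0.7212k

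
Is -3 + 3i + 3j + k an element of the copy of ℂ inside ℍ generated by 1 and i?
No. The quaternion -3 + 3i + 3j + k has j-coefficient y = 3 and k-coefficient z = 1, not both zero, so it does not lie in the complex subalgebra spanned by 1 and i.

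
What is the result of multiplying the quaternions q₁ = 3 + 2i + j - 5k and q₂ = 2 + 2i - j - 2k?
-7 + 3i - 7j - 20k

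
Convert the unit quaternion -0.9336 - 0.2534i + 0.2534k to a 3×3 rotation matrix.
[[0.8716, 0.4731, -0.1284], [-0.4731, 0.7432, -0.4731], [-0.1284, 0.4731, 0.8716]]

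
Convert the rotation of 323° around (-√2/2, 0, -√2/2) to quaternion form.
-0.9483 - 0.2244i - 0.2244k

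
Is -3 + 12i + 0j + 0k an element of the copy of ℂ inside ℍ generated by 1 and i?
Yes. The quaternion -3 + 12i has j- and k-coefficients y = z = 0, so it lies in the complex subalgebra spanned by 1 and i.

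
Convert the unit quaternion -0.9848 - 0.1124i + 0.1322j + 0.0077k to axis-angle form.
axis = (-0.6471, 0.7611, 0.0443), θ = 340°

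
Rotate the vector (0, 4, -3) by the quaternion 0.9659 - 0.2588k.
(2, 3.464, -3)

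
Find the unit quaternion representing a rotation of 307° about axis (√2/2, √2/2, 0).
-0.8949 + 0.3155i + 0.3155j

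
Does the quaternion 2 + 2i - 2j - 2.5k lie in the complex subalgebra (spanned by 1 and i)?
No. The quaternion 2 + 2i - 2j - 2.5k has j-coefficient y = -2 and k-coefficient z = -2.5, not both zero, so it does not lie in the complex subalgebra spanned by 1 and i.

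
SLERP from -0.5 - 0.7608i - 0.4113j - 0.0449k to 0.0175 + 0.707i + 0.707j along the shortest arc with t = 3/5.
-0.2206 - 0.7589i - 0.6124j - 0.0188k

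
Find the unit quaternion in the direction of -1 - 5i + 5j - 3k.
-0.1291 - 0.6455i + 0.6455j - 0.3873k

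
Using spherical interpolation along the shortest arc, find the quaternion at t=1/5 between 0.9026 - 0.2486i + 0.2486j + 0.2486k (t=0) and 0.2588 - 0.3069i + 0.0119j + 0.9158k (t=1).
0.8305 - 0.2844i + 0.2147j + 0.4281k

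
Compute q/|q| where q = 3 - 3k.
0.7071 - 0.7071k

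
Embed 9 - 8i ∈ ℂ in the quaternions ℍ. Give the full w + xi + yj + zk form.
9 - 8i + 0j + 0k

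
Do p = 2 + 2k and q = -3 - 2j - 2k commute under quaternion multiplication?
No: pq = -2 + 4i - 4j - 10k ≠ -2 - 4i - 4j - 10k = qp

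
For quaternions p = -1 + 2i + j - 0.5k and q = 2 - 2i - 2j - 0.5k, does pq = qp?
No: pq = 3.75 + 4.5i + 6j - 2.5k ≠ 3.75 + 7.5i + 2j + 1.5k = qp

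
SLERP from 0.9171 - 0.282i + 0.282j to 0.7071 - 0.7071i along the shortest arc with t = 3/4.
0.7836 - 0.6168i + 0.0741j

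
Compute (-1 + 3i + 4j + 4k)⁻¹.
-0.0238 - 0.0714i - 0.0952j - 0.0952k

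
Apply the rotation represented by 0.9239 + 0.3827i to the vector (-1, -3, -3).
(-1, 0, -4.243)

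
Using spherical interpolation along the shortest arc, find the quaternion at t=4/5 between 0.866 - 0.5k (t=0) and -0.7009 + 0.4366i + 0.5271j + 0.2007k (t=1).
0.7742 - 0.3629i - 0.4381j - 0.2774k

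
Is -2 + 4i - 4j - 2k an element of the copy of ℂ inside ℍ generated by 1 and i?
No. The quaternion -2 + 4i - 4j - 2k has j-coefficient y = -4 and k-coefficient z = -2, not both zero, so it does not lie in the complex subalgebra spanned by 1 and i.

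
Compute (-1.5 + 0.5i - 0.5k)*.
-1.5 - 0.5i + 0.5k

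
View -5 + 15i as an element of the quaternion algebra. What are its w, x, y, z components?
-5 + 15i + 0j + 0k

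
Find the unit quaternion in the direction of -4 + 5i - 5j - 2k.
-0.4781 + 0.5976i - 0.5976j - 0.239k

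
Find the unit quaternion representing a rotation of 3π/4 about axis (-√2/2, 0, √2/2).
0.3827 - 0.6533i + 0.6533k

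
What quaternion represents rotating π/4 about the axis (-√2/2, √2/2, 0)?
0.9239 - 0.2706i + 0.2706j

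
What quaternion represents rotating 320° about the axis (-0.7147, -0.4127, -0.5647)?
-0.9397 - 0.2444i - 0.1412j - 0.1931k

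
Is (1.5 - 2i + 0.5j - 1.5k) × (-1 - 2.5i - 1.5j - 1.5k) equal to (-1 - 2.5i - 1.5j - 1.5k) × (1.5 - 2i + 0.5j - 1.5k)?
No: pq = -8 - 4.75i - 2j + 3.5k ≠ -8 + 1.25i - 3.5j - 5k = qp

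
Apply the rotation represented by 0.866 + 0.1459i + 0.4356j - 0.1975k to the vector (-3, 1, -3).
(-3.249, 2.799, 0.783)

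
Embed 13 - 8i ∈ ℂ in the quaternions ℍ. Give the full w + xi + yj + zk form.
13 - 8i + 0j + 0k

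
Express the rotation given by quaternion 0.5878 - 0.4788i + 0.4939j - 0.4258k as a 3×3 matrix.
[[0.1495, 0.0276, 0.9884], [-0.9735, 0.1789, 0.1423], [-0.1729, -0.9835, 0.0536]]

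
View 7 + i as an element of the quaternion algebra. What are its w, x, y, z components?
7 + i + 0j + 0k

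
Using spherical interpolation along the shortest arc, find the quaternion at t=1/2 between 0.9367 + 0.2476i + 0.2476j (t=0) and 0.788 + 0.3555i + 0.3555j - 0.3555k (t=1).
0.8815 + 0.3082i + 0.3082j - 0.1817k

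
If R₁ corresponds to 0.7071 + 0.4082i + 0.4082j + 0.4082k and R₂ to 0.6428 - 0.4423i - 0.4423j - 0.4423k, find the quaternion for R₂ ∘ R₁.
0.9962 - 0.0504i - 0.0504j - 0.0504k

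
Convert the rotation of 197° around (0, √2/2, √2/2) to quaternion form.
-0.1478 + 0.6993j + 0.6993k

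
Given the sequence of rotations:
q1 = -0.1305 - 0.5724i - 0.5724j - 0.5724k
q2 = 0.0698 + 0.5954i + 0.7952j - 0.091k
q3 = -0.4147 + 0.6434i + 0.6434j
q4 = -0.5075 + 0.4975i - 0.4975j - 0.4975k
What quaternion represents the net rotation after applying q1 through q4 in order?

q2 · q1 = 0.7348 - 0.6249i + 0.2492j + 0.0863k
q3 · q2 · q1 = -0.063 + 0.7874i + 0.3139j + 0.5266k
q4 · q3 · q2 · q1 = 0.0584 - 0.5368i - 0.7817j + 0.312k
0.0584 - 0.5368i - 0.7817j + 0.312k


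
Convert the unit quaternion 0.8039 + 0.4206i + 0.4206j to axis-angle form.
axis = (√2/2, √2/2, 0), θ = 73°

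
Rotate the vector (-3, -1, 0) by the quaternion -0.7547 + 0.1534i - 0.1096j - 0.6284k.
(0.424, -2.908, 1.168)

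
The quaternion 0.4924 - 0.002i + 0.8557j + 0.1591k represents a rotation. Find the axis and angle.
axis = (-0.0023, 0.9831, 0.1828), θ = 121°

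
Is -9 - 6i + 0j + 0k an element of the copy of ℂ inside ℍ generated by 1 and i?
Yes. The quaternion -9 - 6i has j- and k-coefficients y = z = 0, so it lies in the complex subalgebra spanned by 1 and i.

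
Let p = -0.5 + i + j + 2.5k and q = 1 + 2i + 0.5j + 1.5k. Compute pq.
-6.75 + 0.25i + 4.25j + 0.25k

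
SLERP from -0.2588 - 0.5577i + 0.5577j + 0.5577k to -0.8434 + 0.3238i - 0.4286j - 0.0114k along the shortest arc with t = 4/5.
0.693 - 0.4467i + 0.5417j + 0.1637k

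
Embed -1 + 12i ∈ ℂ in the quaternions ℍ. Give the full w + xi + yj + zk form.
-1 + 12i + 0j + 0k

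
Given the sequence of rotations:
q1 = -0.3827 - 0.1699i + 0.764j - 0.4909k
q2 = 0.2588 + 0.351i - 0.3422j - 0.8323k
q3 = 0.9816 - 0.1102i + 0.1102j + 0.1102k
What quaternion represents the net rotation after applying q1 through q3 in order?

q2 · q1 = -0.1865 + 0.6256i + 0.6424j + 0.4015k
q3 · q2 · q1 = -0.2292 + 0.6081i + 0.7232j + 0.2338k
-0.2292 + 0.6081i + 0.7232j + 0.2338k


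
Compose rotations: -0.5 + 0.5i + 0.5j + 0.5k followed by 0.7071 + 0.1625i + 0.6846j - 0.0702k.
-0.742 + 0.6497i - 0.1051j + 0.1276k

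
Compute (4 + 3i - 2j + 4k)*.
4 - 3i + 2j - 4k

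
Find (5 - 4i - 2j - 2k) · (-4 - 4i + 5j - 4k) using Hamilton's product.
-34 + 14i + 25j - 40k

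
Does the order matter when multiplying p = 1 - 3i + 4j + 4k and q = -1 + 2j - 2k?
Yes: pq = -1 - 13i - 8j - 12k ≠ -1 + 19i + 4j = qp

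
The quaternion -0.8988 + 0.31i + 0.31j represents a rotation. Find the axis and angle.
axis = (√2/2, √2/2, 0), θ = 308°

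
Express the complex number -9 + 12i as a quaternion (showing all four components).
-9 + 12i + 0j + 0k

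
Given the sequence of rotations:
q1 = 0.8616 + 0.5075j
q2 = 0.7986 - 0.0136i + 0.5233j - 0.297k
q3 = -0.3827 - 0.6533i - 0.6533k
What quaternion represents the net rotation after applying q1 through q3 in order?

q2 · q1 = 0.4225 + 0.139i + 0.8562j - 0.2628k
q3 · q2 · q1 = -0.2426 + 0.2301i - 0.5902j - 0.7348k
-0.2426 + 0.2301i - 0.5902j - 0.7348k


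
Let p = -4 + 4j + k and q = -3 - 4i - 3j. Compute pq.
24 + 19i - 4j + 13k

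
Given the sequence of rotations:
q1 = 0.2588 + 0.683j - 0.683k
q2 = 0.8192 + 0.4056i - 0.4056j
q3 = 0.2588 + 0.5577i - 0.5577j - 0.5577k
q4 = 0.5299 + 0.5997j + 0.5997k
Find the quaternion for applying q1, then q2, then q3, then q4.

q2 · q1 = 0.489 + 0.382i + 0.7316j - 0.2825k
q3 · q2 · q1 = 0.164 + 0.9371i - 0.1389j + 0.2752k
q4 · q3 · q2 · q1 = 0.0052 + 0.7449i + 0.5867j - 0.3178k
0.0052 + 0.7449i + 0.5867j - 0.3178k
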